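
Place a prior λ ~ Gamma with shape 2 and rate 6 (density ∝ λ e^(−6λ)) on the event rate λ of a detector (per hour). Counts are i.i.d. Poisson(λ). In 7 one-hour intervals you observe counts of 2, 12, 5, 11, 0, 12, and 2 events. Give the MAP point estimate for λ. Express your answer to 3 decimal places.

λ̂_MAP = 3.462

Σxᵢ = 2+12+5+11+0+12+2 = 44, with n = 7.
Posterior ∝ λe^(−6λ) · λ^44e^(−7λ) = λ^45e^(−13λ), i.e. Gamma(shape=46, rate=13).
The mode of a Gamma(a, b) with a ≥ 1 (shape–rate) is (a−1)/b = 45/13 ≈ 3.462.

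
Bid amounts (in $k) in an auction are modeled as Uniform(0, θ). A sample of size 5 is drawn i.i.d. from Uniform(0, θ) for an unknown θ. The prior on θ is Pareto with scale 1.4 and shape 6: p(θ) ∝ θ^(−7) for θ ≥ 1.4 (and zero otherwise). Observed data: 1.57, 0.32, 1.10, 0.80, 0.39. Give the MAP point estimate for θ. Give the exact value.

θ̂_MAP = 1.57

The Uniform(0, θ) likelihood is θ^(−n) for θ ≥ max(xᵢ), zero otherwise. Here max(xᵢ) = 1.57.
Posterior ∝ θ^(−7) · θ^(−5) = θ^(−12) on θ ≥ max(1.4, 1.57) = 1.57.
This density is strictly decreasing in θ, so the posterior mode lies at the lower boundary of the support.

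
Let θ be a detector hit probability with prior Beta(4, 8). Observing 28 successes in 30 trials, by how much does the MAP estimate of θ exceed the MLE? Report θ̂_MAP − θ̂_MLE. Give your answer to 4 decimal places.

Posterior is Beta(32, 10); MAP = (32−1)/(42−2) = 31/40 ≈ 0.77500.
MLE ignores the prior: θ̂_MLE = k/n = 28/30 ≈ 0.93333.
Difference = 31/40 − 28/30 = -19/120 ≈ -0.1583.

MAP − MLE = -0.1583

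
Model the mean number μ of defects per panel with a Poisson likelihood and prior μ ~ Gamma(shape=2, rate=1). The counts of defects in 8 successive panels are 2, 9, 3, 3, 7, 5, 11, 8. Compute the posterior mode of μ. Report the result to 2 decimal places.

Σxᵢ = 2+9+3+3+7+5+11+8 = 48, with n = 8.
Posterior ∝ μe^(−1μ) · μ^48e^(−8μ) = μ^49e^(−9μ), i.e. Gamma(shape=50, rate=9).
The mode of a Gamma(a, b) with a ≥ 1 (shape–rate) is (a−1)/b = 49/9 ≈ 5.44.

μ̂_MAP = 5.44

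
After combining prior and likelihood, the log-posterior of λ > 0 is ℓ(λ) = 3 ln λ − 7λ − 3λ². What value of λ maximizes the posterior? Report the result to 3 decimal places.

ℓ'(λ) = 3/λ − 7 − 6λ. Setting this to zero and multiplying by λ: 6λ² + 7λ − 3 = 0.
λ = (−7 + √(7² + 4·6·3)) / (2·6) = (−7 + √121) / 12 = (−7 + 11)/12 = 1/3.
ℓ''(λ) = −3/λ² − 6 < 0, confirming a maximum.

λ̂_MAP = 0.333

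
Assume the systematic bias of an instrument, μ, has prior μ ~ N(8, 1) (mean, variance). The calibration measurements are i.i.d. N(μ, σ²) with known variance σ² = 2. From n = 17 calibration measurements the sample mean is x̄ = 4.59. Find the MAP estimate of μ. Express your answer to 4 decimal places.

μ̂_MAP = 4.9489

n = 17, x̄ = 4.59.
For a Normal prior and Normal likelihood with known variance, the posterior is Normal; its mode equals its mean, the precision-weighted average.
Prior precision 1/σ₀² = 1/1 = 1; data precision n/σ² = 17/2 = 8.5.
μ̂ = (1·8 + 8.5·4.59) / (1 + 8.5) = 47.015/9.5 = 9403/1900 ≈ 4.9489.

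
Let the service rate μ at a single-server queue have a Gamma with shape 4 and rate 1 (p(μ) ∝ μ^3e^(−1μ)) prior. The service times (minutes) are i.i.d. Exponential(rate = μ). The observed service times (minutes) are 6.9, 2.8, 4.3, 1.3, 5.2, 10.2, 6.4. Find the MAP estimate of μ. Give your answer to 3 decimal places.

μ̂_MAP = 0.262

The Exponential(rate=μ) likelihood is ∝ μ^n e^(−μΣtᵢ). Here n = 7 and Σtᵢ = 6.9 + 2.8 + 4.3 + 1.3 + 5.2 + 10.2 + 6.4 = 37.1.
Posterior ∝ μ^3e^(−1μ) · μ^7e^(−37.1μ) = μ^10e^(−38.1μ), i.e. Gamma(11, 38.1).
Mode = (a−1)/b = 10/38.1 ≈ 0.262.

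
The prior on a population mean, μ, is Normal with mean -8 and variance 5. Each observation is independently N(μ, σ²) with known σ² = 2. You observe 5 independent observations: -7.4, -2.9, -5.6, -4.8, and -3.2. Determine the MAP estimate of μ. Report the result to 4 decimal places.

n = 5; x̄ = ((-7.4) + (-2.9) + (-5.6) + (-4.8) + (-3.2))/5 = -23.9/5 = -4.78.
For a Normal prior and Normal likelihood with known variance, the posterior is Normal; its mode equals its mean, the precision-weighted average.
Prior precision 1/σ₀² = 1/5 = 0.2; data precision n/σ² = 5/2 = 2.5.
μ̂ = (0.2·(-8) + 2.5·(-4.78)) / (0.2 + 2.5) = (-13.55)/2.7 = -271/54 ≈ -5.0185.

μ̂_MAP = -5.0185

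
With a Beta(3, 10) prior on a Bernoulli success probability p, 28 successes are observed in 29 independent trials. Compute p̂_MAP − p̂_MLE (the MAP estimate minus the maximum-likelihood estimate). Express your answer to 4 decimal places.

MAP − MLE = -0.2155

Posterior is Beta(31, 11); MAP = (31−1)/(42−2) = 30/40 ≈ 0.75000.
MLE ignores the prior: p̂_MLE = k/n = 28/29 ≈ 0.96552.
Difference = 30/40 − 28/29 = -25/116 ≈ -0.2155.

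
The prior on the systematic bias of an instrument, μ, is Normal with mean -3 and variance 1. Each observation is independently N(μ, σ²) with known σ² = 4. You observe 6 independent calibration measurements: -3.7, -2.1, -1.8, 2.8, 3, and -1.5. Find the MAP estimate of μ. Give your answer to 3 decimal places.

μ̂_MAP = -1.530

n = 6; x̄ = ((-3.7) + (-2.1) + (-1.8) + 2.8 + 3 + (-1.5))/6 = -3.3/6 = -0.55.
For a Normal prior and Normal likelihood with known variance, the posterior is Normal; its mode equals its mean, the precision-weighted average.
Prior precision 1/σ₀² = 1/1 = 1; data precision n/σ² = 6/4 = 1.5.
μ̂ = (1·(-3) + 1.5·(-0.55)) / (1 + 1.5) = (-3.825)/2.5 = -1.530.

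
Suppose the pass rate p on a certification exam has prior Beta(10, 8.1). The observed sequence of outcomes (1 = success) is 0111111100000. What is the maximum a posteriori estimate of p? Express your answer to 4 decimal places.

p̂_MAP = 0.5498

Prior: Beta(10, 8.1).
Data: 7 successes in 13 trials (from the sequence). The binomial likelihood contributes p^7(1−p)^6, so the posterior is Beta(10+7, 8.1+6) = Beta(17, 14.1).
For Beta(a, b) with a, b > 1 the mode is (a−1)/(a+b−2) = 16/29.1 ≈ 0.5498.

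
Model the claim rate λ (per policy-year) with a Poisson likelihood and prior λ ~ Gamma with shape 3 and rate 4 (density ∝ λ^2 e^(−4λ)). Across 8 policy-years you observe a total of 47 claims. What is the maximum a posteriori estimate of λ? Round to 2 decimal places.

Σxᵢ = 47, n = 8.
Posterior ∝ λ^2e^(−4λ) · λ^47e^(−8λ) = λ^49e^(−12λ), i.e. Gamma(shape=50, rate=12).
The mode of a Gamma(a, b) with a ≥ 1 (shape–rate) is (a−1)/b = 49/12 ≈ 4.08.

λ̂_MAP = 4.08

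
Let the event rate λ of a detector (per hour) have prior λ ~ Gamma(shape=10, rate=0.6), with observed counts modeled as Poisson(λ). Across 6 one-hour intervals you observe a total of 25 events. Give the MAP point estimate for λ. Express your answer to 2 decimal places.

λ̂_MAP = 5.15

Σxᵢ = 25, n = 6.
Posterior ∝ λ^9e^(−0.6λ) · λ^25e^(−6λ) = λ^34e^(−6.6λ), i.e. Gamma(shape=35, rate=6.6).
The mode of a Gamma(a, b) with a ≥ 1 (shape–rate) is (a−1)/b = 34/6.6 ≈ 5.15.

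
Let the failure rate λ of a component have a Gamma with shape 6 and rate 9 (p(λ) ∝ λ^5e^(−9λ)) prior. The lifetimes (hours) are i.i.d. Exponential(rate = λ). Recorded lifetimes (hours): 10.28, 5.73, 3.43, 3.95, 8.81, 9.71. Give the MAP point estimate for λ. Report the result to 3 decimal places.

The Exponential(rate=λ) likelihood is ∝ λ^n e^(−λΣtᵢ). Here n = 6 and Σtᵢ = 10.28 + 5.73 + 3.43 + 3.95 + 8.81 + 9.71 = 41.91.
Posterior ∝ λ^5e^(−9λ) · λ^6e^(−41.91λ) = λ^11e^(−50.91λ), i.e. Gamma(12, 50.91).
Mode = (a−1)/b = 11/50.91 ≈ 0.216.

λ̂_MAP = 0.216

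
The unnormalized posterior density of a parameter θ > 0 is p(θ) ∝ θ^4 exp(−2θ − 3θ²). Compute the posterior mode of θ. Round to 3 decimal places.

θ̂_MAP = 0.667

ℓ'(θ) = 4/θ − 2 − 6θ. Setting this to zero and multiplying by θ: 6θ² + 2θ − 4 = 0.
θ = (−2 + √(2² + 4·6·4)) / (2·6) = (−2 + √100) / 12 = (−2 + 10)/12 = 2/3.
ℓ''(θ) = −4/θ² − 6 < 0, confirming a maximum.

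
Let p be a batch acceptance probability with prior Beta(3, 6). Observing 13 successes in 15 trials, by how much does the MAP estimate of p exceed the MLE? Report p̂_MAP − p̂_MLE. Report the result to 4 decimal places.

MAP − MLE = -0.1848

Posterior is Beta(16, 8); MAP = (16−1)/(24−2) = 15/22 ≈ 0.68182.
MLE ignores the prior: p̂_MLE = k/n = 13/15 ≈ 0.86667.
Difference = 15/22 − 13/15 = -61/330 ≈ -0.1848.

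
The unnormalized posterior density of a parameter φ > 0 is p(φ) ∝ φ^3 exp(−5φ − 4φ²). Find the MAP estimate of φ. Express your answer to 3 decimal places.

ℓ'(φ) = 3/φ − 5 − 8φ. Setting this to zero and multiplying by φ: 8φ² + 5φ − 3 = 0.
φ = (−5 + √(5² + 4·8·3)) / (2·8) = (−5 + √121) / 16 = (−5 + 11)/16 = 3/8.
ℓ''(φ) = −3/φ² − 8 < 0, confirming a maximum.

φ̂_MAP = 0.375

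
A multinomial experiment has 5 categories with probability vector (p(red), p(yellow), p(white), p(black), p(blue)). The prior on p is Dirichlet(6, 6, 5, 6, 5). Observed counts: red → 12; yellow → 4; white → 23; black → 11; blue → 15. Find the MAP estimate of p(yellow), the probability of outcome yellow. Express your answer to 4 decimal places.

The posterior is Dirichlet(αᵢ + nᵢ) = Dirichlet(18, 10, 28, 17, 20).
For a Dirichlet(a₁,…,a_K) with all aᵢ > 1, the mode has j-th component (aⱼ − 1)/(Σaᵢ − K).
Here Σaᵢ = 93 and K = 5, so p(yellow) = (10 − 1)/(93 − 5) = 9/88 ≈ 0.1023.

MAP estimate of p(yellow) = 0.1023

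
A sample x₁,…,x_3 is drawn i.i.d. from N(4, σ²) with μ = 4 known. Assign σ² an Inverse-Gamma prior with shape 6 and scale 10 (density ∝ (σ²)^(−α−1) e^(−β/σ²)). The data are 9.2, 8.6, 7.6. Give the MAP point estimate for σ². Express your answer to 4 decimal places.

Sum of squared deviations about the known mean: SS = (9.2−4)² + (8.6−4)² + (7.6−4)² = 61.16.
The Normal likelihood contributes (σ²)^(−n/2) exp(−SS/(2σ²)), so the posterior is Inverse-Gamma(α + n/2, β + SS/2) = Inverse-Gamma(7.5, 40.58).
The mode of Inverse-Gamma(a, b) is b/(a+1) = 40.58/8.5 ≈ 4.7741.

σ̂²_MAP = 4.7741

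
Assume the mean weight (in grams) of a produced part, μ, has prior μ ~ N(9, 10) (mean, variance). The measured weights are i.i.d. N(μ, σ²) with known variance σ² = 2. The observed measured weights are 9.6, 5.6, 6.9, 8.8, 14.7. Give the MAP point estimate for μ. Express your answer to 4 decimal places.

n = 5; x̄ = (9.6 + 5.6 + 6.9 + 8.8 + 14.7)/5 = 45.6/5 = 9.12.
For a Normal prior and Normal likelihood with known variance, the posterior is Normal; its mode equals its mean, the precision-weighted average.
Prior precision 1/σ₀² = 1/10 = 0.1; data precision n/σ² = 5/2 = 2.5.
μ̂ = (0.1·9 + 2.5·9.12) / (0.1 + 2.5) = 23.7/2.6 = 237/26 ≈ 9.1154.

μ̂_MAP = 9.1154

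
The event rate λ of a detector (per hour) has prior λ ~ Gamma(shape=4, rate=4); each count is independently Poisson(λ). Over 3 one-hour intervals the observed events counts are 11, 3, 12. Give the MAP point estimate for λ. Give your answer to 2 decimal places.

Σxᵢ = 11+3+12 = 26, with n = 3.
Posterior ∝ λ^3e^(−4λ) · λ^26e^(−3λ) = λ^29e^(−7λ), i.e. Gamma(shape=30, rate=7).
The mode of a Gamma(a, b) with a ≥ 1 (shape–rate) is (a−1)/b = 29/7 ≈ 4.14.

λ̂_MAP = 4.14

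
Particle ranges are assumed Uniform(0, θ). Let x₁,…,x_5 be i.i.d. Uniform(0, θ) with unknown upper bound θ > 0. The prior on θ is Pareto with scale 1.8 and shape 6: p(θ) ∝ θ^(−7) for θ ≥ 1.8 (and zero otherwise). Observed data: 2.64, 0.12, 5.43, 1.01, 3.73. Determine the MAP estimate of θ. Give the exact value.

The Uniform(0, θ) likelihood is θ^(−n) for θ ≥ max(xᵢ), zero otherwise. Here max(xᵢ) = 5.43.
Posterior ∝ θ^(−7) · θ^(−5) = θ^(−12) on θ ≥ max(1.8, 5.43) = 5.43.
This density is strictly decreasing in θ, so the posterior mode lies at the lower boundary of the support.

θ̂_MAP = 5.43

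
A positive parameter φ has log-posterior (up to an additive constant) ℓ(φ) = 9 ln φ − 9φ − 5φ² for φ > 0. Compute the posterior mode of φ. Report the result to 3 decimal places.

ℓ'(φ) = 9/φ − 9 − 10φ. Setting this to zero and multiplying by φ: 10φ² + 9φ − 9 = 0.
φ = (−9 + √(9² + 4·10·9)) / (2·10) = (−9 + √441) / 20 = (−9 + 21)/20 = 3/5.
ℓ''(φ) = −9/φ² − 10 < 0, confirming a maximum.

φ̂_MAP = 0.600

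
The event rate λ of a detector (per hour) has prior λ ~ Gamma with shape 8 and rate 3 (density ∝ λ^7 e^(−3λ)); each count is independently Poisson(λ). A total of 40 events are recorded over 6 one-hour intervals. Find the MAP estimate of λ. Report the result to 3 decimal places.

λ̂_MAP = 5.222

Σxᵢ = 40, n = 6.
Posterior ∝ λ^7e^(−3λ) · λ^40e^(−6λ) = λ^47e^(−9λ), i.e. Gamma(shape=48, rate=9).
The mode of a Gamma(a, b) with a ≥ 1 (shape–rate) is (a−1)/b = 47/9 ≈ 5.222.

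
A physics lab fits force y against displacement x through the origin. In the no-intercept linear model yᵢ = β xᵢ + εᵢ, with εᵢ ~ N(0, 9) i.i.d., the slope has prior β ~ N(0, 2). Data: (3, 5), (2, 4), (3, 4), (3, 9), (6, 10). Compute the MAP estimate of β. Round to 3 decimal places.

β̂_MAP = 1.706

log p(β | y) = −Σ(yᵢ − βxᵢ)²/(2·9) − β²/(2·2) + const.
Setting the derivative to zero: Σxᵢ(yᵢ − βxᵢ)/9 − β/2 = 0, so β = Σxᵢyᵢ / (Σxᵢ² + σ²/τ²).
Σxᵢyᵢ = 3·5 + 2·4 + 3·4 + 3·9 + 6·10 = 122; Σxᵢ² = 67; σ²/τ² = 4.5.
β̂_MAP = 122 / (67 + 4.5) = 122/71.5 ≈ 1.706.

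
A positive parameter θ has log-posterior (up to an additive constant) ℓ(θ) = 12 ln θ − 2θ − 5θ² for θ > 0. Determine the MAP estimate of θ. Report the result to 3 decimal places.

ℓ'(θ) = 12/θ − 2 − 10θ. Setting this to zero and multiplying by θ: 10θ² + 2θ − 12 = 0.
θ = (−2 + √(2² + 4·10·12)) / (2·10) = (−2 + √484) / 20 = (−2 + 22)/20 = 1.
ℓ''(θ) = −12/θ² − 10 < 0, confirming a maximum.

θ̂_MAP = 1.000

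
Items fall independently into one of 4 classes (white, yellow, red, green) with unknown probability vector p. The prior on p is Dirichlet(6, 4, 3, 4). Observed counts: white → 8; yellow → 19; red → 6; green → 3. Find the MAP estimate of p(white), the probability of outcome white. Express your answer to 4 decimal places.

MAP estimate of p(white) = 0.2653

The posterior is Dirichlet(αᵢ + nᵢ) = Dirichlet(14, 23, 9, 7).
For a Dirichlet(a₁,…,a_K) with all aᵢ > 1, the mode has j-th component (aⱼ − 1)/(Σaᵢ − K).
Here Σaᵢ = 53 and K = 4, so p(white) = (14 − 1)/(53 − 4) = 13/49 ≈ 0.2653.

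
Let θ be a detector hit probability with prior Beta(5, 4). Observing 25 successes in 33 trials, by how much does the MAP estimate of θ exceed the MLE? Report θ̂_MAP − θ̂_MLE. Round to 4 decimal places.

Posterior is Beta(30, 12); MAP = (30−1)/(42−2) = 29/40 ≈ 0.72500.
MLE ignores the prior: θ̂_MLE = k/n = 25/33 ≈ 0.75758.
Difference = 29/40 − 25/33 = -43/1320 ≈ -0.0326.

MAP − MLE = -0.0326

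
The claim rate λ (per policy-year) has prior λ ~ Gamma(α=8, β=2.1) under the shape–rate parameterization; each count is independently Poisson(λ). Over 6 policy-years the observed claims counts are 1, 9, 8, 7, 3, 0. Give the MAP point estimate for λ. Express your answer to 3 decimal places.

Σxᵢ = 1+9+8+7+3+0 = 28, with n = 6.
Posterior ∝ λ^7e^(−2.1λ) · λ^28e^(−6λ) = λ^35e^(−8.1λ), i.e. Gamma(shape=36, rate=8.1).
The mode of a Gamma(a, b) with a ≥ 1 (shape–rate) is (a−1)/b = 35/8.1 ≈ 4.321.

λ̂_MAP = 4.321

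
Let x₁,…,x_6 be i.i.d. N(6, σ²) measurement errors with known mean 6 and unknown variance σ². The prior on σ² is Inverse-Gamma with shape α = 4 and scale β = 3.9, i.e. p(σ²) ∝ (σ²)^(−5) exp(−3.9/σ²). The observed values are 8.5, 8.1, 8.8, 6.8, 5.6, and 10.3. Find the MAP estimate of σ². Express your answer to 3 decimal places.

Sum of squared deviations about the known mean: SS = (8.5−6)² + (8.1−6)² + (8.8−6)² + (6.8−6)² + (5.6−6)² + (10.3−6)² = 37.79.
The Normal likelihood contributes (σ²)^(−n/2) exp(−SS/(2σ²)), so the posterior is Inverse-Gamma(α + n/2, β + SS/2) = Inverse-Gamma(7, 22.795).
The mode of Inverse-Gamma(a, b) is b/(a+1) = 22.795/8 ≈ 2.849.

σ̂²_MAP = 2.849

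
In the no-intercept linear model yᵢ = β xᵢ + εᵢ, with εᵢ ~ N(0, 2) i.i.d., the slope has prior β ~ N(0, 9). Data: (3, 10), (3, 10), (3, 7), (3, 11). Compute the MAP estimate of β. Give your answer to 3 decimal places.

β̂_MAP = 3.147

log p(β | y) = −Σ(yᵢ − βxᵢ)²/(2·2) − β²/(2·9) + const.
Setting the derivative to zero: Σxᵢ(yᵢ − βxᵢ)/2 − β/9 = 0, so β = Σxᵢyᵢ / (Σxᵢ² + σ²/τ²).
Σxᵢyᵢ = 3·10 + 3·10 + 3·7 + 3·11 = 114; Σxᵢ² = 36; σ²/τ² = 2/9.
β̂_MAP = 114 / (36 + 2/9) = 114/(326/9) = 513/163 ≈ 3.147.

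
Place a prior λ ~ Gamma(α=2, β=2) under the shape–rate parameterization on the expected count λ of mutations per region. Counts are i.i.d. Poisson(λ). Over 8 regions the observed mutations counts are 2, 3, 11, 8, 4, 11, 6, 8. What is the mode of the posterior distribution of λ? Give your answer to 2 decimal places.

Σxᵢ = 2+3+11+8+4+11+6+8 = 53, with n = 8.
Posterior ∝ λe^(−2λ) · λ^53e^(−8λ) = λ^54e^(−10λ), i.e. Gamma(shape=55, rate=10).
The mode of a Gamma(a, b) with a ≥ 1 (shape–rate) is (a−1)/b = 54/10 ≈ 5.40.

λ̂_MAP = 5.40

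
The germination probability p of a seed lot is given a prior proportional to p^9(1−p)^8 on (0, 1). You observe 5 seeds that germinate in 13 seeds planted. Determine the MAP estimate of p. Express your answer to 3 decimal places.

The prior density ∝ p^9(1−p)^8 is the kernel of Beta(10, 9).
Data: 5 successes in 13 trials. The binomial likelihood contributes p^5(1−p)^8, so the posterior is Beta(10+5, 9+8) = Beta(15, 17).
For Beta(a, b) with a, b > 1 the mode is (a−1)/(a+b−2) = 14/30 ≈ 0.467.

p̂_MAP = 0.467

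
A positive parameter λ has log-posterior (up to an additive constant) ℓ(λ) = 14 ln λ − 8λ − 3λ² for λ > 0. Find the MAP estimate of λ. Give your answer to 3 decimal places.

ℓ'(λ) = 14/λ − 8 − 6λ. Setting this to zero and multiplying by λ: 6λ² + 8λ − 14 = 0.
λ = (−8 + √(8² + 4·6·14)) / (2·6) = (−8 + √400) / 12 = (−8 + 20)/12 = 1.
ℓ''(λ) = −14/λ² − 6 < 0, confirming a maximum.

λ̂_MAP = 1.000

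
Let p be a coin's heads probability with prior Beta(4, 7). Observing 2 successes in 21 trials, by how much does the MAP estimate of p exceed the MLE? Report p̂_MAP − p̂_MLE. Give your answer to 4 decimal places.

MAP − MLE = 0.0714

Posterior is Beta(6, 26); MAP = (6−1)/(32−2) = 5/30 ≈ 0.16667.
MLE ignores the prior: p̂_MLE = k/n = 2/21 ≈ 0.09524.
Difference = 5/30 − 2/21 = 1/14 ≈ 0.0714.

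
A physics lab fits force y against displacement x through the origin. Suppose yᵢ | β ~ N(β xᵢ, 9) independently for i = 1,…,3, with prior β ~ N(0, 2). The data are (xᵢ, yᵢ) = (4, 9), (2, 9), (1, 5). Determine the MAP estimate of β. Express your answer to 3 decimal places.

log p(β | y) = −Σ(yᵢ − βxᵢ)²/(2·9) − β²/(2·2) + const.
Setting the derivative to zero: Σxᵢ(yᵢ − βxᵢ)/9 − β/2 = 0, so β = Σxᵢyᵢ / (Σxᵢ² + σ²/τ²).
Σxᵢyᵢ = 4·9 + 2·9 + 1·5 = 59; Σxᵢ² = 21; σ²/τ² = 4.5.
β̂_MAP = 59 / (21 + 4.5) = 59/25.5 ≈ 2.314.

β̂_MAP = 2.314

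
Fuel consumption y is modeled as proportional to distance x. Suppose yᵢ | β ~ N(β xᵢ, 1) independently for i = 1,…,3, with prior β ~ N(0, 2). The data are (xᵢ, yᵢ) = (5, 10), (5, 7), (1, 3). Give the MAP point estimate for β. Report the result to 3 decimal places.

β̂_MAP = 1.709

log p(β | y) = −Σ(yᵢ − βxᵢ)²/(2·1) − β²/(2·2) + const.
Setting the derivative to zero: Σxᵢ(yᵢ − βxᵢ)/1 − β/2 = 0, so β = Σxᵢyᵢ / (Σxᵢ² + σ²/τ²).
Σxᵢyᵢ = 5·10 + 5·7 + 1·3 = 88; Σxᵢ² = 51; σ²/τ² = 0.5.
β̂_MAP = 88 / (51 + 0.5) = 88/51.5 ≈ 1.709.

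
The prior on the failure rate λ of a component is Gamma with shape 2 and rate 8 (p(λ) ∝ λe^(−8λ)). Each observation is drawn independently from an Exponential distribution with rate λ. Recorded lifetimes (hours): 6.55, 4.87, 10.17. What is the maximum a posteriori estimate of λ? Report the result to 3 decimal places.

The Exponential(rate=λ) likelihood is ∝ λ^n e^(−λΣtᵢ). Here n = 3 and Σtᵢ = 6.55 + 4.87 + 10.17 = 21.59.
Posterior ∝ λe^(−8λ) · λ^3e^(−21.59λ) = λ^4e^(−29.59λ), i.e. Gamma(5, 29.59).
Mode = (a−1)/b = 4/29.59 ≈ 0.135.

λ̂_MAP = 0.135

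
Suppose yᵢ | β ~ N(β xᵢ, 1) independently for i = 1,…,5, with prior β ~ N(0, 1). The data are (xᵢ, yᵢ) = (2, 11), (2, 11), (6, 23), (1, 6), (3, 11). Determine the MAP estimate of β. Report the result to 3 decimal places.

log p(β | y) = −Σ(yᵢ − βxᵢ)²/(2·1) − β²/(2·1) + const.
Setting the derivative to zero: Σxᵢ(yᵢ − βxᵢ)/1 − β/1 = 0, so β = Σxᵢyᵢ / (Σxᵢ² + σ²/τ²).
Σxᵢyᵢ = 2·11 + 2·11 + 6·23 + 1·6 + 3·11 = 221; Σxᵢ² = 54; σ²/τ² = 1.
β̂_MAP = 221 / (54 + 1) = 221/55 ≈ 4.018.

β̂_MAP = 4.018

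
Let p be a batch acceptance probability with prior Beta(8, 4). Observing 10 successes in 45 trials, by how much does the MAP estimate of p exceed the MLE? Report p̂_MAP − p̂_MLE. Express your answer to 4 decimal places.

Posterior is Beta(18, 39); MAP = (18−1)/(57−2) = 17/55 ≈ 0.30909.
MLE ignores the prior: p̂_MLE = k/n = 10/45 ≈ 0.22222.
Difference = 17/55 − 10/45 = 43/495 ≈ 0.0869.

MAP − MLE = 0.0869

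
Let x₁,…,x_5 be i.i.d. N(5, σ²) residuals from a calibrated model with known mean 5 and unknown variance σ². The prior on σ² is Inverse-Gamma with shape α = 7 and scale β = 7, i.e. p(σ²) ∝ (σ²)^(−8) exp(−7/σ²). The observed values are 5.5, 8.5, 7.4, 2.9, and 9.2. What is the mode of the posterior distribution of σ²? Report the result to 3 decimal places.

Sum of squared deviations about the known mean: SS = (5.5−5)² + (8.5−5)² + (7.4−5)² + (2.9−5)² + (9.2−5)² = 40.31.
The Normal likelihood contributes (σ²)^(−n/2) exp(−SS/(2σ²)), so the posterior is Inverse-Gamma(α + n/2, β + SS/2) = Inverse-Gamma(9.5, 27.155).
The mode of Inverse-Gamma(a, b) is b/(a+1) = 27.155/10.5 ≈ 2.586.

σ̂²_MAP = 2.586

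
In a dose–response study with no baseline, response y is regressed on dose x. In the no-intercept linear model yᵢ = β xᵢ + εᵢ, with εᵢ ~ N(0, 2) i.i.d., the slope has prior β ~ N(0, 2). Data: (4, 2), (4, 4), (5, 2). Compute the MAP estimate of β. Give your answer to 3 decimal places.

log p(β | y) = −Σ(yᵢ − βxᵢ)²/(2·2) − β²/(2·2) + const.
Setting the derivative to zero: Σxᵢ(yᵢ − βxᵢ)/2 − β/2 = 0, so β = Σxᵢyᵢ / (Σxᵢ² + σ²/τ²).
Σxᵢyᵢ = 4·2 + 4·4 + 5·2 = 34; Σxᵢ² = 57; σ²/τ² = 1.
β̂_MAP = 34 / (57 + 1) = 34/58 ≈ 0.586.

β̂_MAP = 0.586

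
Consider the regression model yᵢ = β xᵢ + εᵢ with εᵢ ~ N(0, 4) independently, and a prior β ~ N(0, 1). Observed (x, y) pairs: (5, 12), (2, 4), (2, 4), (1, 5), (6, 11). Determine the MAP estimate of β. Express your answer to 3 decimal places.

β̂_MAP = 1.986

log p(β | y) = −Σ(yᵢ − βxᵢ)²/(2·4) − β²/(2·1) + const.
Setting the derivative to zero: Σxᵢ(yᵢ − βxᵢ)/4 − β/1 = 0, so β = Σxᵢyᵢ / (Σxᵢ² + σ²/τ²).
Σxᵢyᵢ = 5·12 + 2·4 + 2·4 + 1·5 + 6·11 = 147; Σxᵢ² = 70; σ²/τ² = 4.
β̂_MAP = 147 / (70 + 4) = 147/74 ≈ 1.986.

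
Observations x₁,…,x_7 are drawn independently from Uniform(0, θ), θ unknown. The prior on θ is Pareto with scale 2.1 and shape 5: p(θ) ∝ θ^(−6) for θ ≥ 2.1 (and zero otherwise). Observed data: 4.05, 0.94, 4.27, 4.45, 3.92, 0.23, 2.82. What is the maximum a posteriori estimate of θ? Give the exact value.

θ̂_MAP = 4.45

The Uniform(0, θ) likelihood is θ^(−n) for θ ≥ max(xᵢ), zero otherwise. Here max(xᵢ) = 4.45.
Posterior ∝ θ^(−6) · θ^(−7) = θ^(−13) on θ ≥ max(2.1, 4.45) = 4.45.
This density is strictly decreasing in θ, so the posterior mode lies at the lower boundary of the support.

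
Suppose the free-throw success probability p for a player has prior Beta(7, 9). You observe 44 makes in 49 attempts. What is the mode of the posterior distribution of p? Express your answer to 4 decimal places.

p̂_MAP = 0.7937

Prior: Beta(7, 9).
Data: 44 successes in 49 trials. The binomial likelihood contributes p^44(1−p)^5, so the posterior is Beta(7+44, 9+5) = Beta(51, 14).
For Beta(a, b) with a, b > 1 the mode is (a−1)/(a+b−2) = 50/63 ≈ 0.7937.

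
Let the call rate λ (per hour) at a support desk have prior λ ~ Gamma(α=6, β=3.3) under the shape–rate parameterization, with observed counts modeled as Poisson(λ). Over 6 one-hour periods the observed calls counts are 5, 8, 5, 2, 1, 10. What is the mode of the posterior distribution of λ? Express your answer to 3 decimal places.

Σxᵢ = 5+8+5+2+1+10 = 31, with n = 6.
Posterior ∝ λ^5e^(−3.3λ) · λ^31e^(−6λ) = λ^36e^(−9.3λ), i.e. Gamma(shape=37, rate=9.3).
The mode of a Gamma(a, b) with a ≥ 1 (shape–rate) is (a−1)/b = 36/9.3 ≈ 3.871.

λ̂_MAP = 3.871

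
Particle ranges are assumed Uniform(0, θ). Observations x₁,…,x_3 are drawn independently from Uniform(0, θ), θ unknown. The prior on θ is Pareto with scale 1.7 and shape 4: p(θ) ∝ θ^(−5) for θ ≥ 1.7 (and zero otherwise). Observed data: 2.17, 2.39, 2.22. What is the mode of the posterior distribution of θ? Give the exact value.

θ̂_MAP = 2.39

The Uniform(0, θ) likelihood is θ^(−n) for θ ≥ max(xᵢ), zero otherwise. Here max(xᵢ) = 2.39.
Posterior ∝ θ^(−5) · θ^(−3) = θ^(−8) on θ ≥ max(1.7, 2.39) = 2.39.
This density is strictly decreasing in θ, so the posterior mode lies at the lower boundary of the support.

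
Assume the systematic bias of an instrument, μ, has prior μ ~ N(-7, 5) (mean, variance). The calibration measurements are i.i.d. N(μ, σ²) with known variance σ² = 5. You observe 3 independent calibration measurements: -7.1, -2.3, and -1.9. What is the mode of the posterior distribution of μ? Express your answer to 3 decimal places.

n = 3; x̄ = ((-7.1) + (-2.3) + (-1.9))/3 = -11.3/3 = -113/30 ≈ -3.7667.
For a Normal prior and Normal likelihood with known variance, the posterior is Normal; its mode equals its mean, the precision-weighted average.
Prior precision 1/σ₀² = 1/5 = 0.2; data precision n/σ² = 3/5 = 0.6.
μ̂ = (0.2·(-7) + 0.6·(-113/30)) / (0.2 + 0.6) = (-3.66)/0.8 = -4.575.

μ̂_MAP = -4.575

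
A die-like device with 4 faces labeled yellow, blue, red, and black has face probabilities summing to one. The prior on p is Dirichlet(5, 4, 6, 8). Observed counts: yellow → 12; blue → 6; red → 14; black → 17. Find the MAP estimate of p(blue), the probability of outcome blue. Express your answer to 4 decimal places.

MAP estimate of p(blue) = 0.1324

The posterior is Dirichlet(αᵢ + nᵢ) = Dirichlet(17, 10, 20, 25).
For a Dirichlet(a₁,…,a_K) with all aᵢ > 1, the mode has j-th component (aⱼ − 1)/(Σaᵢ − K).
Here Σaᵢ = 72 and K = 4, so p(blue) = (10 − 1)/(72 − 4) = 9/68 ≈ 0.1324.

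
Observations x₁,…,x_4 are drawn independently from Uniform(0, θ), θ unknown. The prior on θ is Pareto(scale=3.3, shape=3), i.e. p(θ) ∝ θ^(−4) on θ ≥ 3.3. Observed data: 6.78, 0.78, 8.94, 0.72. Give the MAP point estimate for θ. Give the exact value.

The Uniform(0, θ) likelihood is θ^(−n) for θ ≥ max(xᵢ), zero otherwise. Here max(xᵢ) = 8.94.
Posterior ∝ θ^(−4) · θ^(−4) = θ^(−8) on θ ≥ max(3.3, 8.94) = 8.94.
This density is strictly decreasing in θ, so the posterior mode lies at the lower boundary of the support.

θ̂_MAP = 8.94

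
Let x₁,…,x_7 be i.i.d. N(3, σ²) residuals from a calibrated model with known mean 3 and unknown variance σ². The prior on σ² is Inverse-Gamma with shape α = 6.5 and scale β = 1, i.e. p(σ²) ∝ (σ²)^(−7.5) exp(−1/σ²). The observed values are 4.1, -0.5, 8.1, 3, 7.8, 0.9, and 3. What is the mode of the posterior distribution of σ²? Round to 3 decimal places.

Sum of squared deviations about the known mean: SS = (4.1−3)² + (-0.5−3)² + (8.1−3)² + (3−3)² + (7.8−3)² + (0.9−3)² + (3−3)² = 66.92.
The Normal likelihood contributes (σ²)^(−n/2) exp(−SS/(2σ²)), so the posterior is Inverse-Gamma(α + n/2, β + SS/2) = Inverse-Gamma(10, 34.46).
The mode of Inverse-Gamma(a, b) is b/(a+1) = 34.46/11 ≈ 3.133.

σ̂²_MAP = 3.133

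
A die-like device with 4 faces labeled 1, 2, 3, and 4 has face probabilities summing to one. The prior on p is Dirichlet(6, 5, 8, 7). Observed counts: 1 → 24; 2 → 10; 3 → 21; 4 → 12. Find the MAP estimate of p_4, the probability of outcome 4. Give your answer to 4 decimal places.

The posterior is Dirichlet(αᵢ + nᵢ) = Dirichlet(30, 15, 29, 19).
For a Dirichlet(a₁,…,a_K) with all aᵢ > 1, the mode has j-th component (aⱼ − 1)/(Σaᵢ − K).
Here Σaᵢ = 93 and K = 4, so p_4 = (19 − 1)/(93 − 4) = 18/89 ≈ 0.2022.

MAP estimate: 0.2022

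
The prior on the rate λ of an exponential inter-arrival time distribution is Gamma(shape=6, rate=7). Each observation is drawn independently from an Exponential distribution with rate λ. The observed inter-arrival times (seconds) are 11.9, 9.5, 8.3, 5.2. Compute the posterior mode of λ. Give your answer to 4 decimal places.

λ̂_MAP = 0.2148

The Exponential(rate=λ) likelihood is ∝ λ^n e^(−λΣtᵢ). Here n = 4 and Σtᵢ = 11.9 + 9.5 + 8.3 + 5.2 = 34.9.
Posterior ∝ λ^5e^(−7λ) · λ^4e^(−34.9λ) = λ^9e^(−41.9λ), i.e. Gamma(10, 41.9).
Mode = (a−1)/b = 9/41.9 ≈ 0.2148.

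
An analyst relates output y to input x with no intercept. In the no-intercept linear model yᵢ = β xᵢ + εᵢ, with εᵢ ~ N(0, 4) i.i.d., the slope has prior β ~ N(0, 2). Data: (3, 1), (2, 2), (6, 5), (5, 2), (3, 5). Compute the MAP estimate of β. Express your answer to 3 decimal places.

log p(β | y) = −Σ(yᵢ − βxᵢ)²/(2·4) − β²/(2·2) + const.
Setting the derivative to zero: Σxᵢ(yᵢ − βxᵢ)/4 − β/2 = 0, so β = Σxᵢyᵢ / (Σxᵢ² + σ²/τ²).
Σxᵢyᵢ = 3·1 + 2·2 + 6·5 + 5·2 + 3·5 = 62; Σxᵢ² = 83; σ²/τ² = 2.
β̂_MAP = 62 / (83 + 2) = 62/85 ≈ 0.729.

β̂_MAP = 0.729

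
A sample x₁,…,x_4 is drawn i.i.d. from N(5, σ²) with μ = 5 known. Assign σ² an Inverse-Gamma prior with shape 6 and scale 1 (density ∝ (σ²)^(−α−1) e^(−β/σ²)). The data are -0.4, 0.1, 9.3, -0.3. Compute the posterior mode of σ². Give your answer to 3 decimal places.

σ̂²_MAP = 5.653

Sum of squared deviations about the known mean: SS = (-0.4−5)² + (0.1−5)² + (9.3−5)² + (-0.3−5)² = 99.75.
The Normal likelihood contributes (σ²)^(−n/2) exp(−SS/(2σ²)), so the posterior is Inverse-Gamma(α + n/2, β + SS/2) = Inverse-Gamma(8, 50.875).
The mode of Inverse-Gamma(a, b) is b/(a+1) = 50.875/9 ≈ 5.653.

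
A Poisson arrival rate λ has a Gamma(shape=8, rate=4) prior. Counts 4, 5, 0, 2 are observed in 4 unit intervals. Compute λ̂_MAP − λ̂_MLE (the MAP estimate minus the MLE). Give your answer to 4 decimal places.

Σxᵢ = 11. Posterior is Gamma(19, 8); MAP = (19−1)/8 = 18/8 ≈ 2.25000.
MLE = x̄ = 11/4 ≈ 2.75000.
Difference = 18/8 − 11/4 = -1/2 ≈ -0.5000.

MAP − MLE = -0.5000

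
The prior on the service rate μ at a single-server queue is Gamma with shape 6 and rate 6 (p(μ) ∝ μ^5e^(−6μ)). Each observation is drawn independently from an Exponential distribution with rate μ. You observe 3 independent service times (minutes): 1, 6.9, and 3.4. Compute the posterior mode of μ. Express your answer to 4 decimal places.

μ̂_MAP = 0.4624

The Exponential(rate=μ) likelihood is ∝ μ^n e^(−μΣtᵢ). Here n = 3 and Σtᵢ = 1 + 6.9 + 3.4 = 11.3.
Posterior ∝ μ^5e^(−6μ) · μ^3e^(−11.3μ) = μ^8e^(−17.3μ), i.e. Gamma(9, 17.3).
Mode = (a−1)/b = 8/17.3 ≈ 0.4624.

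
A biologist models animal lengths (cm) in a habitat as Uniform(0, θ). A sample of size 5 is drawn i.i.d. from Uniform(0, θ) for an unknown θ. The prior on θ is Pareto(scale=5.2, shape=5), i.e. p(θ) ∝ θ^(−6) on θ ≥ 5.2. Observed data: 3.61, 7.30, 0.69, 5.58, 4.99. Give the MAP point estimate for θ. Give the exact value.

θ̂_MAP = 7.30

The Uniform(0, θ) likelihood is θ^(−n) for θ ≥ max(xᵢ), zero otherwise. Here max(xᵢ) = 7.30.
Posterior ∝ θ^(−6) · θ^(−5) = θ^(−11) on θ ≥ max(5.2, 7.30) = 7.30.
This density is strictly decreasing in θ, so the posterior mode lies at the lower boundary of the support.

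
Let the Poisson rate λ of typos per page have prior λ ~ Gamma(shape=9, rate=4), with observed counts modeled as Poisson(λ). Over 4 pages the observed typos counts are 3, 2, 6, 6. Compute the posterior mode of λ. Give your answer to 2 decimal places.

λ̂_MAP = 3.13

Σxᵢ = 3+2+6+6 = 17, with n = 4.
Posterior ∝ λ^8e^(−4λ) · λ^17e^(−4λ) = λ^25e^(−8λ), i.e. Gamma(shape=26, rate=8).
The mode of a Gamma(a, b) with a ≥ 1 (shape–rate) is (a−1)/b = 25/8 ≈ 3.13.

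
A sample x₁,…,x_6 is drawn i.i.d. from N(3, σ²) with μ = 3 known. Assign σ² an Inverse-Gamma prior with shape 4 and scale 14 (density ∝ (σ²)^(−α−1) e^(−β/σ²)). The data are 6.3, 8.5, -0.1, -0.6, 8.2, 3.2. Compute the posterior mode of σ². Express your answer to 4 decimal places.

Sum of squared deviations about the known mean: SS = (6.3−3)² + (8.5−3)² + (-0.1−3)² + (-0.6−3)² + (8.2−3)² + (3.2−3)² = 90.79.
The Normal likelihood contributes (σ²)^(−n/2) exp(−SS/(2σ²)), so the posterior is Inverse-Gamma(α + n/2, β + SS/2) = Inverse-Gamma(7, 59.395).
The mode of Inverse-Gamma(a, b) is b/(a+1) = 59.395/8 ≈ 7.4244.

σ̂²_MAP = 7.4244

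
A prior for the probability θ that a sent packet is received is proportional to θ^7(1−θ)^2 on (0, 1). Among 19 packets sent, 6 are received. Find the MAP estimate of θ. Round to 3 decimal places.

θ̂_MAP = 0.464

The prior density ∝ θ^7(1−θ)^2 is the kernel of Beta(8, 3).
Data: 6 successes in 19 trials. The binomial likelihood contributes θ^6(1−θ)^13, so the posterior is Beta(8+6, 3+13) = Beta(14, 16).
For Beta(a, b) with a, b > 1 the mode is (a−1)/(a+b−2) = 13/28 ≈ 0.464.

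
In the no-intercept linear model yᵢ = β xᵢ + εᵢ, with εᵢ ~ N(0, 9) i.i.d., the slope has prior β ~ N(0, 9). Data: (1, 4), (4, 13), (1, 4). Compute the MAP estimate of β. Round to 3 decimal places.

log p(β | y) = −Σ(yᵢ − βxᵢ)²/(2·9) − β²/(2·9) + const.
Setting the derivative to zero: Σxᵢ(yᵢ − βxᵢ)/9 − β/9 = 0, so β = Σxᵢyᵢ / (Σxᵢ² + σ²/τ²).
Σxᵢyᵢ = 1·4 + 4·13 + 1·4 = 60; Σxᵢ² = 18; σ²/τ² = 1.
β̂_MAP = 60 / (18 + 1) = 60/19 ≈ 3.158.

β̂_MAP = 3.158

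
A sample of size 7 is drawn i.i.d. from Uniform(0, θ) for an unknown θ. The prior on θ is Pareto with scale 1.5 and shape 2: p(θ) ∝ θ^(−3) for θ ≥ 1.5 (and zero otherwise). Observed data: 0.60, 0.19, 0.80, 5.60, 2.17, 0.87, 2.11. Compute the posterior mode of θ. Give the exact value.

The Uniform(0, θ) likelihood is θ^(−n) for θ ≥ max(xᵢ), zero otherwise. Here max(xᵢ) = 5.60.
Posterior ∝ θ^(−3) · θ^(−7) = θ^(−10) on θ ≥ max(1.5, 5.60) = 5.60.
This density is strictly decreasing in θ, so the posterior mode lies at the lower boundary of the support.

θ̂_MAP = 5.60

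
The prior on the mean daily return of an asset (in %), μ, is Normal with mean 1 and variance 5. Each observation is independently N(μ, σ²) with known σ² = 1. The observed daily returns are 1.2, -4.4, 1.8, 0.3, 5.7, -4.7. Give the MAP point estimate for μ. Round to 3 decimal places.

μ̂_MAP = 0.016

n = 6; x̄ = (1.2 + (-4.4) + 1.8 + 0.3 + 5.7 + (-4.7))/6 = -0.1/6 = -1/60 ≈ -0.0167.
For a Normal prior and Normal likelihood with known variance, the posterior is Normal; its mode equals its mean, the precision-weighted average.
Prior precision 1/σ₀² = 1/5 = 0.2; data precision n/σ² = 6/1 = 6.
μ̂ = (0.2·1 + 6·(-1/60)) / (0.2 + 6) = 0.1/6.2 = 1/62 ≈ 0.016.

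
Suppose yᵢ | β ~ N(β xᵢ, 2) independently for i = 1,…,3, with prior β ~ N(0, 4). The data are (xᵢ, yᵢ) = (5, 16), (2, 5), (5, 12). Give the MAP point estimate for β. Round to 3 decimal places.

β̂_MAP = 2.752

log p(β | y) = −Σ(yᵢ − βxᵢ)²/(2·2) − β²/(2·4) + const.
Setting the derivative to zero: Σxᵢ(yᵢ − βxᵢ)/2 − β/4 = 0, so β = Σxᵢyᵢ / (Σxᵢ² + σ²/τ²).
Σxᵢyᵢ = 5·16 + 2·5 + 5·12 = 150; Σxᵢ² = 54; σ²/τ² = 0.5.
β̂_MAP = 150 / (54 + 0.5) = 150/54.5 ≈ 2.752.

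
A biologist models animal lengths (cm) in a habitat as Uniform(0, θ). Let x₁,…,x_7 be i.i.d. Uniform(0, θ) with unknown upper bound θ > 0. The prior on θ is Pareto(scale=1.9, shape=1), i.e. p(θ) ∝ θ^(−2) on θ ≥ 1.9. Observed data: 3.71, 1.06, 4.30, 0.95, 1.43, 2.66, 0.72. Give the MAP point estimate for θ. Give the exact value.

The Uniform(0, θ) likelihood is θ^(−n) for θ ≥ max(xᵢ), zero otherwise. Here max(xᵢ) = 4.30.
Posterior ∝ θ^(−2) · θ^(−7) = θ^(−9) on θ ≥ max(1.9, 4.30) = 4.30.
This density is strictly decreasing in θ, so the posterior mode lies at the lower boundary of the support.

θ̂_MAP = 4.30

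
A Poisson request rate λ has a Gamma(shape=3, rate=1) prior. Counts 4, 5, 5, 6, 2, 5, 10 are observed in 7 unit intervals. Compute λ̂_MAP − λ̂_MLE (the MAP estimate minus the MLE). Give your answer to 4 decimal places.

Σxᵢ = 37. Posterior is Gamma(40, 8); MAP = (40−1)/8 = 39/8 ≈ 4.87500.
MLE = x̄ = 37/7 ≈ 5.28571.
Difference = 39/8 − 37/7 = -23/56 ≈ -0.4107.

MAP − MLE = -0.4107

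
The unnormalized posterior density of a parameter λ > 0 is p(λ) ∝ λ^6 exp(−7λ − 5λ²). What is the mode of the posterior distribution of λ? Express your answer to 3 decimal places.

ℓ'(λ) = 6/λ − 7 − 10λ. Setting this to zero and multiplying by λ: 10λ² + 7λ − 6 = 0.
λ = (−7 + √(7² + 4·10·6)) / (2·10) = (−7 + √289) / 20 = (−7 + 17)/20 = 1/2.
ℓ''(λ) = −6/λ² − 10 < 0, confirming a maximum.

λ̂_MAP = 0.500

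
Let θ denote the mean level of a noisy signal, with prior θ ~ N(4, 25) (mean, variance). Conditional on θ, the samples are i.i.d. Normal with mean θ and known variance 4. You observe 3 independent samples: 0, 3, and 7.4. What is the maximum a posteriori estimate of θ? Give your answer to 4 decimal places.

n = 3; x̄ = (0 + 3 + 7.4)/3 = 10.4/3 = 52/15 ≈ 3.4667.
For a Normal prior and Normal likelihood with known variance, the posterior is Normal; its mode equals its mean, the precision-weighted average.
Prior precision 1/σ₀² = 1/25 = 0.04; data precision n/σ² = 3/4 = 0.75.
θ̂ = (0.04·4 + 0.75·(52/15)) / (0.04 + 0.75) = 2.76/0.79 = 276/79 ≈ 3.4937.

θ̂_MAP = 3.4937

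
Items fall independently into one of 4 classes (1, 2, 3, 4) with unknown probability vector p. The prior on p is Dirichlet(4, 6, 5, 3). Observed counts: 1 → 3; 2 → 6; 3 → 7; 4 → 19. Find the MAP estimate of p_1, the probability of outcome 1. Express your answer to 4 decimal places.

MAP estimate: 0.1224

The posterior is Dirichlet(αᵢ + nᵢ) = Dirichlet(7, 12, 12, 22).
For a Dirichlet(a₁,…,a_K) with all aᵢ > 1, the mode has j-th component (aⱼ − 1)/(Σaᵢ − K).
Here Σaᵢ = 53 and K = 4, so p_1 = (7 − 1)/(53 − 4) = 6/49 ≈ 0.1224.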